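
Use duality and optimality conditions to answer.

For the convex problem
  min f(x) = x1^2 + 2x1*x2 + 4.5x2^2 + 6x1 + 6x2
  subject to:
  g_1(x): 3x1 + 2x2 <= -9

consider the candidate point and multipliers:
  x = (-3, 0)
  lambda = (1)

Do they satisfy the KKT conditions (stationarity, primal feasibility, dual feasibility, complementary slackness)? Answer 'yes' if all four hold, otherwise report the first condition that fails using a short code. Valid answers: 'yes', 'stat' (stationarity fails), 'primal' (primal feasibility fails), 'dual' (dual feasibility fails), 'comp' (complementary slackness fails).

Gradient of f: grad f(x) = Q x + c = (0, 0)
Constraint values g_i(x) = a_i^T x - b_i:
  g_1((-3, 0)) = 0
Stationarity residual: grad f(x) + sum_i lambda_i a_i = (3, 2)
  -> stationarity FAILS
Primal feasibility (all g_i <= 0): OK
Dual feasibility (all lambda_i >= 0): OK
Complementary slackness (lambda_i * g_i(x) = 0 for all i): OK

Verdict: the first failing condition is stationarity -> stat.

stat


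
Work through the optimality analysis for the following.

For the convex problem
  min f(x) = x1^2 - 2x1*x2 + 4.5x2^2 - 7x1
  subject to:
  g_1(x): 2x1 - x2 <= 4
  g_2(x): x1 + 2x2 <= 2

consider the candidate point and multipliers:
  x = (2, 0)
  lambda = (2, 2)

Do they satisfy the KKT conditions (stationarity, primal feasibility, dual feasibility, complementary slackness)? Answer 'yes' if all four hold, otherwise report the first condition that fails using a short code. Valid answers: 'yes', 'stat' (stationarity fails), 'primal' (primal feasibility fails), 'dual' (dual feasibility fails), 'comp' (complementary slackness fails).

Gradient of f: grad f(x) = Q x + c = (-3, -4)
Constraint values g_i(x) = a_i^T x - b_i:
  g_1((2, 0)) = 0
  g_2((2, 0)) = 0
Stationarity residual: grad f(x) + sum_i lambda_i a_i = (3, -2)
  -> stationarity FAILS
Primal feasibility (all g_i <= 0): OK
Dual feasibility (all lambda_i >= 0): OK
Complementary slackness (lambda_i * g_i(x) = 0 for all i): OK

Verdict: the first failing condition is stationarity -> stat.

stat


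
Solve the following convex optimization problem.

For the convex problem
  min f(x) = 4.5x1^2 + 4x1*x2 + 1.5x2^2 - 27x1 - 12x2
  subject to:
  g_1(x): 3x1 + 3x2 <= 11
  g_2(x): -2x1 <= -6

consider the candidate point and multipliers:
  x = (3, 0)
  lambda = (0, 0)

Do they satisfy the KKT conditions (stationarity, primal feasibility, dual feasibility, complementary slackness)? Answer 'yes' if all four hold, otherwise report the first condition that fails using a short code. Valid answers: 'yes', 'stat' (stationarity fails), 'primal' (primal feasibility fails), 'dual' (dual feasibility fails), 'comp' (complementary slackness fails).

Gradient of f: grad f(x) = Q x + c = (0, 0)
Constraint values g_i(x) = a_i^T x - b_i:
  g_1((3, 0)) = -2
  g_2((3, 0)) = 0
Stationarity residual: grad f(x) + sum_i lambda_i a_i = (0, 0)
  -> stationarity OK
Primal feasibility (all g_i <= 0): OK
Dual feasibility (all lambda_i >= 0): OK
Complementary slackness (lambda_i * g_i(x) = 0 for all i): OK

Verdict: yes, KKT holds.

yes


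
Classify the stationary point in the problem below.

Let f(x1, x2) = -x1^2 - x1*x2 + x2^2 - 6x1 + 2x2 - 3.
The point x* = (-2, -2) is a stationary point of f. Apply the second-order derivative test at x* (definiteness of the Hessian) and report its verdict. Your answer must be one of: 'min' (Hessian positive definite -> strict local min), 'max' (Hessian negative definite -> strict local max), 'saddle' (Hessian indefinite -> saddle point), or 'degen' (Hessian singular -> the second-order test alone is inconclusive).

Compute the Hessian H = grad^2 f:
  H = [[-2, -1], [-1, 2]]
Verify stationarity: grad f(x*) = H x* + g = (0, 0).
Eigenvalues of H: -2.2361, 2.2361.
Eigenvalues have mixed signs, so H is indefinite -> x* is a saddle point.

saddle


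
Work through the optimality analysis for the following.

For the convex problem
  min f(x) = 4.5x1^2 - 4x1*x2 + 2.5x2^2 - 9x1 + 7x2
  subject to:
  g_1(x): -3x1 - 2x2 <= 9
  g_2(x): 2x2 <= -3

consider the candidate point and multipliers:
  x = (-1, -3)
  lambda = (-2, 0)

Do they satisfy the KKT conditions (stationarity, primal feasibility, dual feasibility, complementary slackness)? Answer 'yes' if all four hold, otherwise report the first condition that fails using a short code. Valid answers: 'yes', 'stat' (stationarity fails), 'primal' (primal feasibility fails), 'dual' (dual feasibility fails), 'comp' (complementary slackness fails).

Gradient of f: grad f(x) = Q x + c = (-6, -4)
Constraint values g_i(x) = a_i^T x - b_i:
  g_1((-1, -3)) = 0
  g_2((-1, -3)) = -3
Stationarity residual: grad f(x) + sum_i lambda_i a_i = (0, 0)
  -> stationarity OK
Primal feasibility (all g_i <= 0): OK
Dual feasibility (all lambda_i >= 0): FAILS
Complementary slackness (lambda_i * g_i(x) = 0 for all i): OK

Verdict: the first failing condition is dual_feasibility -> dual.

dual


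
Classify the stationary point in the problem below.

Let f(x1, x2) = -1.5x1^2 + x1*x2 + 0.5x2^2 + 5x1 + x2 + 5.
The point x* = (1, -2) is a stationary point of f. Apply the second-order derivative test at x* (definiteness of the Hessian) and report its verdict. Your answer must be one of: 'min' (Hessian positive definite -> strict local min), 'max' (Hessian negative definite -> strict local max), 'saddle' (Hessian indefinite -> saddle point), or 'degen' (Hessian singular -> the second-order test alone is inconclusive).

Compute the Hessian H = grad^2 f:
  H = [[-3, 1], [1, 1]]
Verify stationarity: grad f(x*) = H x* + g = (0, 0).
Eigenvalues of H: -3.2361, 1.2361.
Eigenvalues have mixed signs, so H is indefinite -> x* is a saddle point.

saddle


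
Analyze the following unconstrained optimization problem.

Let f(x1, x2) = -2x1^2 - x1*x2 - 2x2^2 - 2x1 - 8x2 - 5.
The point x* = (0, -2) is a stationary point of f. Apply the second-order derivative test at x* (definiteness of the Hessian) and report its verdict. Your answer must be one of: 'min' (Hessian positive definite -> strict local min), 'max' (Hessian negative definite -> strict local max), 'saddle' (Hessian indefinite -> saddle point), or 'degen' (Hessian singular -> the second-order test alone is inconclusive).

Compute the Hessian H = grad^2 f:
  H = [[-4, -1], [-1, -4]]
Verify stationarity: grad f(x*) = H x* + g = (0, 0).
Eigenvalues of H: -5, -3.
Both eigenvalues < 0, so H is negative definite -> x* is a strict local max.

max


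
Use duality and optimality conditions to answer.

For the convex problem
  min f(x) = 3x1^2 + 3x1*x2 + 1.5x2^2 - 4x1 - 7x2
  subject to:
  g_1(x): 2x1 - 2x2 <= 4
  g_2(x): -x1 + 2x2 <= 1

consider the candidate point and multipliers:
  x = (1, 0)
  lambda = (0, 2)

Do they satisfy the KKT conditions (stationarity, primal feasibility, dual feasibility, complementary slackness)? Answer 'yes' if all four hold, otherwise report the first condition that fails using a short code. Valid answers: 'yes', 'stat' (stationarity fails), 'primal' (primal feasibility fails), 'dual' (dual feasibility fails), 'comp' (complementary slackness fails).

Gradient of f: grad f(x) = Q x + c = (2, -4)
Constraint values g_i(x) = a_i^T x - b_i:
  g_1((1, 0)) = -2
  g_2((1, 0)) = -2
Stationarity residual: grad f(x) + sum_i lambda_i a_i = (0, 0)
  -> stationarity OK
Primal feasibility (all g_i <= 0): OK
Dual feasibility (all lambda_i >= 0): OK
Complementary slackness (lambda_i * g_i(x) = 0 for all i): FAILS

Verdict: the first failing condition is complementary_slackness -> comp.

comp


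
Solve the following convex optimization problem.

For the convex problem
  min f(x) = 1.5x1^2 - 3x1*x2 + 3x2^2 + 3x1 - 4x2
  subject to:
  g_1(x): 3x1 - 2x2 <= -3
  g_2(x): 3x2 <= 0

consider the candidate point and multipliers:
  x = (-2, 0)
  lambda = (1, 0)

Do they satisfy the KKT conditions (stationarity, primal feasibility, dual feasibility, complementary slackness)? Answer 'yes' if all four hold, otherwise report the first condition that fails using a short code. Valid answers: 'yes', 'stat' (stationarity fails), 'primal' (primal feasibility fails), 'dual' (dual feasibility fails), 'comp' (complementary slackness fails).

Gradient of f: grad f(x) = Q x + c = (-3, 2)
Constraint values g_i(x) = a_i^T x - b_i:
  g_1((-2, 0)) = -3
  g_2((-2, 0)) = 0
Stationarity residual: grad f(x) + sum_i lambda_i a_i = (0, 0)
  -> stationarity OK
Primal feasibility (all g_i <= 0): OK
Dual feasibility (all lambda_i >= 0): OK
Complementary slackness (lambda_i * g_i(x) = 0 for all i): FAILS

Verdict: the first failing condition is complementary_slackness -> comp.

comp


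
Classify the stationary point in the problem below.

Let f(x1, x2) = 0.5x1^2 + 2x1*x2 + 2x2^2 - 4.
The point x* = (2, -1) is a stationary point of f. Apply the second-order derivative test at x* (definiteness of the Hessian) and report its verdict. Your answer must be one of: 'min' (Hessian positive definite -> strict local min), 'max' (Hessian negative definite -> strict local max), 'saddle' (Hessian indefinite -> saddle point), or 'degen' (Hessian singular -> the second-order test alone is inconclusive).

Compute the Hessian H = grad^2 f:
  H = [[1, 2], [2, 4]]
Verify stationarity: grad f(x*) = H x* + g = (0, 0).
Eigenvalues of H: 0, 5.
H has a zero eigenvalue (singular; positive semidefinite but not definite), so H is neither positive definite, negative definite, nor indefinite. The second-order test alone is inconclusive -> degen.
(Indeed, f is constant along the null direction of H through x*, so x* is not a strict local extremum.)

degen


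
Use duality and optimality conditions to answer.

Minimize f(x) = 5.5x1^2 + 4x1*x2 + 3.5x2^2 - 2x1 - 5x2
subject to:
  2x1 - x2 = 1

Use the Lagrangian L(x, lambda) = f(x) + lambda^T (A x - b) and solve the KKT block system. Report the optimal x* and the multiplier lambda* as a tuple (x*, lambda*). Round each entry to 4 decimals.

Form the Lagrangian:
  L(x, lambda) = (1/2) x^T Q x + c^T x + lambda^T (A x - b)
Stationarity (grad_x L = 0): Q x + c + A^T lambda = 0.
Primal feasibility: A x = b.

This gives the KKT block system:
  [ Q   A^T ] [ x     ]   [-c ]
  [ A    0  ] [ lambda ] = [ b ]

Solving the linear system:
  x*      = (0.5455, 0.0909)
  lambda* = (-2.1818)
  f(x*)   = 0.3182

x* = (0.5455, 0.0909), lambda* = (-2.1818)


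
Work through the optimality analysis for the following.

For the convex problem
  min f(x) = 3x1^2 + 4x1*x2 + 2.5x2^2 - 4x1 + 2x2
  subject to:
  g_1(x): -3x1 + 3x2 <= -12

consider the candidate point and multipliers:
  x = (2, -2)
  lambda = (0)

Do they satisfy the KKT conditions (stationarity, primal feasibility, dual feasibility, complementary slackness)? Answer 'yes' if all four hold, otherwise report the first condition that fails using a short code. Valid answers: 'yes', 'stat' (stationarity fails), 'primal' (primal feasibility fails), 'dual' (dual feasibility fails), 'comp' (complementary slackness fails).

Gradient of f: grad f(x) = Q x + c = (0, 0)
Constraint values g_i(x) = a_i^T x - b_i:
  g_1((2, -2)) = 0
Stationarity residual: grad f(x) + sum_i lambda_i a_i = (0, 0)
  -> stationarity OK
Primal feasibility (all g_i <= 0): OK
Dual feasibility (all lambda_i >= 0): OK
Complementary slackness (lambda_i * g_i(x) = 0 for all i): OK

Verdict: yes, KKT holds.

yes


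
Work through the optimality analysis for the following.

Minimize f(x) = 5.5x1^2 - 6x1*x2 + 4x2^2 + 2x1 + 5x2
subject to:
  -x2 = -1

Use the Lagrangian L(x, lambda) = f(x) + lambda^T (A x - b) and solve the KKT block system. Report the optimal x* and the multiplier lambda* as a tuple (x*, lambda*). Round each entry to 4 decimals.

Form the Lagrangian:
  L(x, lambda) = (1/2) x^T Q x + c^T x + lambda^T (A x - b)
Stationarity (grad_x L = 0): Q x + c + A^T lambda = 0.
Primal feasibility: A x = b.

This gives the KKT block system:
  [ Q   A^T ] [ x     ]   [-c ]
  [ A    0  ] [ lambda ] = [ b ]

Solving the linear system:
  x*      = (0.3636, 1)
  lambda* = (10.8182)
  f(x*)   = 8.2727

x* = (0.3636, 1), lambda* = (10.8182)


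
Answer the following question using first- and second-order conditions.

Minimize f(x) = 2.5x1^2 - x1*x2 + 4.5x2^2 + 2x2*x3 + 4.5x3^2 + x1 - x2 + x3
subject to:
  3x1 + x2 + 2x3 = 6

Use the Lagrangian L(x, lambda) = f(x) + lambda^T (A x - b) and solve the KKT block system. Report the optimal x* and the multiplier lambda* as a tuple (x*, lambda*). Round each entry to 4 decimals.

Form the Lagrangian:
  L(x, lambda) = (1/2) x^T Q x + c^T x + lambda^T (A x - b)
Stationarity (grad_x L = 0): Q x + c + A^T lambda = 0.
Primal feasibility: A x = b.

This gives the KKT block system:
  [ Q   A^T ] [ x     ]   [-c ]
  [ A    0  ] [ lambda ] = [ b ]

Solving the linear system:
  x*      = (1.5686, 0.5066, 0.3938)
  lambda* = (-2.7788)
  f(x*)   = 9.0642

x* = (1.5686, 0.5066, 0.3938), lambda* = (-2.7788)


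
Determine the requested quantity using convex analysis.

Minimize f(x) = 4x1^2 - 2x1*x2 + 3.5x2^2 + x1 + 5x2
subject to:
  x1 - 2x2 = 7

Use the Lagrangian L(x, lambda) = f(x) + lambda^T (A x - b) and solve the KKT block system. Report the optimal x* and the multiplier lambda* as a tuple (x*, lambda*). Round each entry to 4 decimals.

Form the Lagrangian:
  L(x, lambda) = (1/2) x^T Q x + c^T x + lambda^T (A x - b)
Stationarity (grad_x L = 0): Q x + c + A^T lambda = 0.
Primal feasibility: A x = b.

This gives the KKT block system:
  [ Q   A^T ] [ x     ]   [-c ]
  [ A    0  ] [ lambda ] = [ b ]

Solving the linear system:
  x*      = (0.2258, -3.3871)
  lambda* = (-9.5806)
  f(x*)   = 25.1774

x* = (0.2258, -3.3871), lambda* = (-9.5806)


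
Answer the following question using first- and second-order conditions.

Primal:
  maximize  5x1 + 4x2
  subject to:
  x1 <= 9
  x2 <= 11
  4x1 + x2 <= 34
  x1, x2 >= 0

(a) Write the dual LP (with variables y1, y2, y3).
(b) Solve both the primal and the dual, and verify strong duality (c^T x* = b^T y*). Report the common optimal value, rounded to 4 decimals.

The standard primal-dual pair for 'max c^T x s.t. A x <= b, x >= 0' is:
  Dual:  min b^T y  s.t.  A^T y >= c,  y >= 0.

So the dual LP is:
  minimize  9y1 + 11y2 + 34y3
  subject to:
    y1 + 4y3 >= 5
    y2 + y3 >= 4
    y1, y2, y3 >= 0

Solving the primal: x* = (5.75, 11).
  primal value c^T x* = 72.75.
Solving the dual: y* = (0, 2.75, 1.25).
  dual value b^T y* = 72.75.
Strong duality: c^T x* = b^T y*. Confirmed.

72.75


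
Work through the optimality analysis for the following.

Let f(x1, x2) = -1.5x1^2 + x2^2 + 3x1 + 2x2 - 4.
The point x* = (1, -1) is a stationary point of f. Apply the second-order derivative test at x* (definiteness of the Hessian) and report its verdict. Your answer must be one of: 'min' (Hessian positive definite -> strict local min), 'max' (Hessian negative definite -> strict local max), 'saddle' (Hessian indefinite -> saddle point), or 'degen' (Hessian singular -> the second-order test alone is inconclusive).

Compute the Hessian H = grad^2 f:
  H = [[-3, 0], [0, 2]]
Verify stationarity: grad f(x*) = H x* + g = (0, 0).
Eigenvalues of H: -3, 2.
Eigenvalues have mixed signs, so H is indefinite -> x* is a saddle point.

saddle


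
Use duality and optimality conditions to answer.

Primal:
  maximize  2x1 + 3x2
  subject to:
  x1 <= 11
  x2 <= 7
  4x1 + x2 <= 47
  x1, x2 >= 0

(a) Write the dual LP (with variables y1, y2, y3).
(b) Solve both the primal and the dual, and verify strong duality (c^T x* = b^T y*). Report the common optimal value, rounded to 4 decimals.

The standard primal-dual pair for 'max c^T x s.t. A x <= b, x >= 0' is:
  Dual:  min b^T y  s.t.  A^T y >= c,  y >= 0.

So the dual LP is:
  minimize  11y1 + 7y2 + 47y3
  subject to:
    y1 + 4y3 >= 2
    y2 + y3 >= 3
    y1, y2, y3 >= 0

Solving the primal: x* = (10, 7).
  primal value c^T x* = 41.
Solving the dual: y* = (0, 2.5, 0.5).
  dual value b^T y* = 41.
Strong duality: c^T x* = b^T y*. Confirmed.

41


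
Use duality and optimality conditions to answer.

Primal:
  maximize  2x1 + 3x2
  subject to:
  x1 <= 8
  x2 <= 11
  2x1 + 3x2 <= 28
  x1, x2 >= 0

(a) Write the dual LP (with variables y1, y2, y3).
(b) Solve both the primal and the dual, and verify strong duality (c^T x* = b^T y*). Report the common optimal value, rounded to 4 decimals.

The standard primal-dual pair for 'max c^T x s.t. A x <= b, x >= 0' is:
  Dual:  min b^T y  s.t.  A^T y >= c,  y >= 0.

So the dual LP is:
  minimize  8y1 + 11y2 + 28y3
  subject to:
    y1 + 2y3 >= 2
    y2 + 3y3 >= 3
    y1, y2, y3 >= 0

Solving the primal: x* = (0, 9.3333).
  primal value c^T x* = 28.
Solving the dual: y* = (0, 0, 1).
  dual value b^T y* = 28.
Strong duality: c^T x* = b^T y*. Confirmed.

28


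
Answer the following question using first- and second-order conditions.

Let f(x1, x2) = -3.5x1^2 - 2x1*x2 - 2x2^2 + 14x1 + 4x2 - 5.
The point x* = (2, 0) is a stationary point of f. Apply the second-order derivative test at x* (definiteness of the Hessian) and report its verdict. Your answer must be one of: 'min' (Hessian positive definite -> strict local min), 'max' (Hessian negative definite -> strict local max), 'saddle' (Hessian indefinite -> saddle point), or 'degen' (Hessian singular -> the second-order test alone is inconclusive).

Compute the Hessian H = grad^2 f:
  H = [[-7, -2], [-2, -4]]
Verify stationarity: grad f(x*) = H x* + g = (0, 0).
Eigenvalues of H: -8, -3.
Both eigenvalues < 0, so H is negative definite -> x* is a strict local max.

max


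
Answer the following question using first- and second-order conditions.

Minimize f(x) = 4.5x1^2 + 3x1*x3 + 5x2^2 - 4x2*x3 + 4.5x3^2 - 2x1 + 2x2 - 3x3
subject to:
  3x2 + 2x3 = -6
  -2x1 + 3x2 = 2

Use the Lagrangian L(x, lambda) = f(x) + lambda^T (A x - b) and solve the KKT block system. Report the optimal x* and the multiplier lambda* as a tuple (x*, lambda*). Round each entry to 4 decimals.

Form the Lagrangian:
  L(x, lambda) = (1/2) x^T Q x + c^T x + lambda^T (A x - b)
Stationarity (grad_x L = 0): Q x + c + A^T lambda = 0.
Primal feasibility: A x = b.

This gives the KKT block system:
  [ Q   A^T ] [ x     ]   [-c ]
  [ A    0  ] [ lambda ] = [ b ]

Solving the linear system:
  x*      = (-2.0255, -0.6837, -1.9745)
  lambda* = (12.0561, -13.0765)
  f(x*)   = 53.5485

x* = (-2.0255, -0.6837, -1.9745), lambda* = (12.0561, -13.0765)


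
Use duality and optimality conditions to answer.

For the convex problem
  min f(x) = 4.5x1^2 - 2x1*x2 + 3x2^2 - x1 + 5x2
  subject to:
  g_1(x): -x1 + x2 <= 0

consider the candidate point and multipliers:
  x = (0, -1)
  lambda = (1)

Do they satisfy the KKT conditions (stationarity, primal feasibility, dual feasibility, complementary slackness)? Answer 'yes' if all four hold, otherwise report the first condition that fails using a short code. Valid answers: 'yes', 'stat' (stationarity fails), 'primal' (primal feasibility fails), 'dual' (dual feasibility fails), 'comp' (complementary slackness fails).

Gradient of f: grad f(x) = Q x + c = (1, -1)
Constraint values g_i(x) = a_i^T x - b_i:
  g_1((0, -1)) = -1
Stationarity residual: grad f(x) + sum_i lambda_i a_i = (0, 0)
  -> stationarity OK
Primal feasibility (all g_i <= 0): OK
Dual feasibility (all lambda_i >= 0): OK
Complementary slackness (lambda_i * g_i(x) = 0 for all i): FAILS

Verdict: the first failing condition is complementary_slackness -> comp.

comp


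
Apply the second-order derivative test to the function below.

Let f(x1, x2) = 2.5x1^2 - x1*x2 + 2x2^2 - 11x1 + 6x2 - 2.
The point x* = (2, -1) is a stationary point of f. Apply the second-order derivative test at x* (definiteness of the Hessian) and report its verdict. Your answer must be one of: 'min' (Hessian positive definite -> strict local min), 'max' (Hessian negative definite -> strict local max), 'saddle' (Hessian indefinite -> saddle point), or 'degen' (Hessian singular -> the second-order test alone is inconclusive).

Compute the Hessian H = grad^2 f:
  H = [[5, -1], [-1, 4]]
Verify stationarity: grad f(x*) = H x* + g = (0, 0).
Eigenvalues of H: 3.382, 5.618.
Both eigenvalues > 0, so H is positive definite -> x* is a strict local min.

min


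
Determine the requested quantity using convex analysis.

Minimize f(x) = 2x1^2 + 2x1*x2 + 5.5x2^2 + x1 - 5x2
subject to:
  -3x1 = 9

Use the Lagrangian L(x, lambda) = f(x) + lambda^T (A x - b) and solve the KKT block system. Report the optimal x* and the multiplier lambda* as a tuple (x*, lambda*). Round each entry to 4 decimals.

Form the Lagrangian:
  L(x, lambda) = (1/2) x^T Q x + c^T x + lambda^T (A x - b)
Stationarity (grad_x L = 0): Q x + c + A^T lambda = 0.
Primal feasibility: A x = b.

This gives the KKT block system:
  [ Q   A^T ] [ x     ]   [-c ]
  [ A    0  ] [ lambda ] = [ b ]

Solving the linear system:
  x*      = (-3, 1)
  lambda* = (-3)
  f(x*)   = 9.5

x* = (-3, 1), lambda* = (-3)


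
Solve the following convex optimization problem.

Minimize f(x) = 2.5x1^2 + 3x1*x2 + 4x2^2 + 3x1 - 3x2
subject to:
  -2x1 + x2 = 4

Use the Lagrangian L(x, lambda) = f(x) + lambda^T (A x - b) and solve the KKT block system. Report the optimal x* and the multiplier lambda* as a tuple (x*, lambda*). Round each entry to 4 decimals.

Form the Lagrangian:
  L(x, lambda) = (1/2) x^T Q x + c^T x + lambda^T (A x - b)
Stationarity (grad_x L = 0): Q x + c + A^T lambda = 0.
Primal feasibility: A x = b.

This gives the KKT block system:
  [ Q   A^T ] [ x     ]   [-c ]
  [ A    0  ] [ lambda ] = [ b ]

Solving the linear system:
  x*      = (-1.4898, 1.0204)
  lambda* = (-0.6939)
  f(x*)   = -2.3776

x* = (-1.4898, 1.0204), lambda* = (-0.6939)


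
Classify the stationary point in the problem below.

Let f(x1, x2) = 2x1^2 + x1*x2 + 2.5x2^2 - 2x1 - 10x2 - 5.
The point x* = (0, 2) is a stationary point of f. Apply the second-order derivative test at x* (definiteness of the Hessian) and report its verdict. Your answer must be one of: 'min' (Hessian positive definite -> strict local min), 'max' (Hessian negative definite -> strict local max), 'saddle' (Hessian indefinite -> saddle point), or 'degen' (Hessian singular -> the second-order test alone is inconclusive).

Compute the Hessian H = grad^2 f:
  H = [[4, 1], [1, 5]]
Verify stationarity: grad f(x*) = H x* + g = (0, 0).
Eigenvalues of H: 3.382, 5.618.
Both eigenvalues > 0, so H is positive definite -> x* is a strict local min.

min


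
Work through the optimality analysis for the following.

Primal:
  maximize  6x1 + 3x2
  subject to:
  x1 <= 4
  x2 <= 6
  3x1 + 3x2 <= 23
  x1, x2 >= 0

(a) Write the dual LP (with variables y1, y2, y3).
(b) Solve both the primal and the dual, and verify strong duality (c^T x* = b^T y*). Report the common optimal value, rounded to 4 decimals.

The standard primal-dual pair for 'max c^T x s.t. A x <= b, x >= 0' is:
  Dual:  min b^T y  s.t.  A^T y >= c,  y >= 0.

So the dual LP is:
  minimize  4y1 + 6y2 + 23y3
  subject to:
    y1 + 3y3 >= 6
    y2 + 3y3 >= 3
    y1, y2, y3 >= 0

Solving the primal: x* = (4, 3.6667).
  primal value c^T x* = 35.
Solving the dual: y* = (3, 0, 1).
  dual value b^T y* = 35.
Strong duality: c^T x* = b^T y*. Confirmed.

35


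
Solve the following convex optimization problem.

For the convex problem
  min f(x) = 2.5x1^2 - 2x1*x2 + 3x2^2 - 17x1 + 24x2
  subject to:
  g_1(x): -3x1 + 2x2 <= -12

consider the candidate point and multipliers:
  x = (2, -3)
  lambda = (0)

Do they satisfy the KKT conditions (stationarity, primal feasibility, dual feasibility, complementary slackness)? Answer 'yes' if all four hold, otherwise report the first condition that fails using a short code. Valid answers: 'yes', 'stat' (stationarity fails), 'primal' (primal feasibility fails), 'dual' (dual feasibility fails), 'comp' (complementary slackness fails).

Gradient of f: grad f(x) = Q x + c = (-1, 2)
Constraint values g_i(x) = a_i^T x - b_i:
  g_1((2, -3)) = 0
Stationarity residual: grad f(x) + sum_i lambda_i a_i = (-1, 2)
  -> stationarity FAILS
Primal feasibility (all g_i <= 0): OK
Dual feasibility (all lambda_i >= 0): OK
Complementary slackness (lambda_i * g_i(x) = 0 for all i): OK

Verdict: the first failing condition is stationarity -> stat.

stat


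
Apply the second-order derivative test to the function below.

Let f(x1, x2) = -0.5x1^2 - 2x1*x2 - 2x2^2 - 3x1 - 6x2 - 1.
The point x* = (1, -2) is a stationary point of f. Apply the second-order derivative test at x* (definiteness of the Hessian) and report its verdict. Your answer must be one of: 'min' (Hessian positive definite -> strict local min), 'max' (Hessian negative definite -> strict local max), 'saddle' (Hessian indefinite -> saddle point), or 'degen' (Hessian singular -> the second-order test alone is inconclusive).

Compute the Hessian H = grad^2 f:
  H = [[-1, -2], [-2, -4]]
Verify stationarity: grad f(x*) = H x* + g = (0, 0).
Eigenvalues of H: -5, 0.
H has a zero eigenvalue (singular; negative semidefinite but not definite), so H is neither positive definite, negative definite, nor indefinite. The second-order test alone is inconclusive -> degen.
(Indeed, f is constant along the null direction of H through x*, so x* is not a strict local extremum.)

degen


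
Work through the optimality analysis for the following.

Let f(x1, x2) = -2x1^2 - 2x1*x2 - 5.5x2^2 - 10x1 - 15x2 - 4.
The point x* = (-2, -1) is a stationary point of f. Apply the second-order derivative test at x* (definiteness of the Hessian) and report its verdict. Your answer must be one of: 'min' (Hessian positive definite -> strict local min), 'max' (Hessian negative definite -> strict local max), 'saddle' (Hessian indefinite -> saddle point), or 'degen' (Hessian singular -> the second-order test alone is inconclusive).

Compute the Hessian H = grad^2 f:
  H = [[-4, -2], [-2, -11]]
Verify stationarity: grad f(x*) = H x* + g = (0, 0).
Eigenvalues of H: -11.5311, -3.4689.
Both eigenvalues < 0, so H is negative definite -> x* is a strict local max.

max


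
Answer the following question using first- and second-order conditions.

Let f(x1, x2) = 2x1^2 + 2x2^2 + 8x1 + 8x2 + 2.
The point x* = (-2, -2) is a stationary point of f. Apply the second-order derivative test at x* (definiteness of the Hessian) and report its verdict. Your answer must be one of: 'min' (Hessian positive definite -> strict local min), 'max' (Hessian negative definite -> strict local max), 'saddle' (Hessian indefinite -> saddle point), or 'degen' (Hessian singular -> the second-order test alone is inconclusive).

Compute the Hessian H = grad^2 f:
  H = [[4, 0], [0, 4]]
Verify stationarity: grad f(x*) = H x* + g = (0, 0).
Eigenvalues of H: 4, 4.
Both eigenvalues > 0, so H is positive definite -> x* is a strict local min.

min


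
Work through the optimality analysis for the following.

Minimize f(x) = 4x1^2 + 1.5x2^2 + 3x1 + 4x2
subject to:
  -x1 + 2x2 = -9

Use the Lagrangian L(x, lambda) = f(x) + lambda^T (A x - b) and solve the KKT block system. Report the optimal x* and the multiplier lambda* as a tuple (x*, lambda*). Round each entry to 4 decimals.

Form the Lagrangian:
  L(x, lambda) = (1/2) x^T Q x + c^T x + lambda^T (A x - b)
Stationarity (grad_x L = 0): Q x + c + A^T lambda = 0.
Primal feasibility: A x = b.

This gives the KKT block system:
  [ Q   A^T ] [ x     ]   [-c ]
  [ A    0  ] [ lambda ] = [ b ]

Solving the linear system:
  x*      = (0.2, -4.4)
  lambda* = (4.6)
  f(x*)   = 12.2

x* = (0.2, -4.4), lambda* = (4.6)


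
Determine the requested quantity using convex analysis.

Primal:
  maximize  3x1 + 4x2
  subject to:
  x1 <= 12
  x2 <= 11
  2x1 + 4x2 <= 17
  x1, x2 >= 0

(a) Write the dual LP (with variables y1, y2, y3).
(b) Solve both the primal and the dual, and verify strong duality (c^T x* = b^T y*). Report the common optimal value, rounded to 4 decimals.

The standard primal-dual pair for 'max c^T x s.t. A x <= b, x >= 0' is:
  Dual:  min b^T y  s.t.  A^T y >= c,  y >= 0.

So the dual LP is:
  minimize  12y1 + 11y2 + 17y3
  subject to:
    y1 + 2y3 >= 3
    y2 + 4y3 >= 4
    y1, y2, y3 >= 0

Solving the primal: x* = (8.5, 0).
  primal value c^T x* = 25.5.
Solving the dual: y* = (0, 0, 1.5).
  dual value b^T y* = 25.5.
Strong duality: c^T x* = b^T y*. Confirmed.

25.5


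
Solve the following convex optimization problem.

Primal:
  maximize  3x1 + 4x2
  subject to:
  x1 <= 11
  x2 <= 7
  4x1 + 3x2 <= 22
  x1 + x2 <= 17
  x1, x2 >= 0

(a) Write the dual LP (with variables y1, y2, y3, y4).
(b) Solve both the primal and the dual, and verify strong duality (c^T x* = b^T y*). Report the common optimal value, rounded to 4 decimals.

The standard primal-dual pair for 'max c^T x s.t. A x <= b, x >= 0' is:
  Dual:  min b^T y  s.t.  A^T y >= c,  y >= 0.

So the dual LP is:
  minimize  11y1 + 7y2 + 22y3 + 17y4
  subject to:
    y1 + 4y3 + y4 >= 3
    y2 + 3y3 + y4 >= 4
    y1, y2, y3, y4 >= 0

Solving the primal: x* = (0.25, 7).
  primal value c^T x* = 28.75.
Solving the dual: y* = (0, 1.75, 0.75, 0).
  dual value b^T y* = 28.75.
Strong duality: c^T x* = b^T y*. Confirmed.

28.75


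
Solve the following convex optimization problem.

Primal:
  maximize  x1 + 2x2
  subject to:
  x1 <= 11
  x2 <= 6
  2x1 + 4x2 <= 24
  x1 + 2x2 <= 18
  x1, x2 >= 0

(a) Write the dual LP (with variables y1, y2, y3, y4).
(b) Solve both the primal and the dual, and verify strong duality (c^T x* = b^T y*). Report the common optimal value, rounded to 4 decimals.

The standard primal-dual pair for 'max c^T x s.t. A x <= b, x >= 0' is:
  Dual:  min b^T y  s.t.  A^T y >= c,  y >= 0.

So the dual LP is:
  minimize  11y1 + 6y2 + 24y3 + 18y4
  subject to:
    y1 + 2y3 + y4 >= 1
    y2 + 4y3 + 2y4 >= 2
    y1, y2, y3, y4 >= 0

Solving the primal: x* = (0, 6).
  primal value c^T x* = 12.
Solving the dual: y* = (0, 0, 0.5, 0).
  dual value b^T y* = 12.
Strong duality: c^T x* = b^T y*. Confirmed.

12


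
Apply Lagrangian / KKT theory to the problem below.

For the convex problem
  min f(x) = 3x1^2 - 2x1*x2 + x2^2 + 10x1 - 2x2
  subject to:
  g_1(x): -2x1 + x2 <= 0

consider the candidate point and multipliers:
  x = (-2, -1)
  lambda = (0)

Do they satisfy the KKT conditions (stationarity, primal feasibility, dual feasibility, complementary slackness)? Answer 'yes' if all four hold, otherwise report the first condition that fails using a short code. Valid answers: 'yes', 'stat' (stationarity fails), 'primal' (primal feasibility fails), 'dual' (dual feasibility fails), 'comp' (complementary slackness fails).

Gradient of f: grad f(x) = Q x + c = (0, 0)
Constraint values g_i(x) = a_i^T x - b_i:
  g_1((-2, -1)) = 3
Stationarity residual: grad f(x) + sum_i lambda_i a_i = (0, 0)
  -> stationarity OK
Primal feasibility (all g_i <= 0): FAILS
Dual feasibility (all lambda_i >= 0): OK
Complementary slackness (lambda_i * g_i(x) = 0 for all i): OK

Verdict: the first failing condition is primal_feasibility -> primal.

primal


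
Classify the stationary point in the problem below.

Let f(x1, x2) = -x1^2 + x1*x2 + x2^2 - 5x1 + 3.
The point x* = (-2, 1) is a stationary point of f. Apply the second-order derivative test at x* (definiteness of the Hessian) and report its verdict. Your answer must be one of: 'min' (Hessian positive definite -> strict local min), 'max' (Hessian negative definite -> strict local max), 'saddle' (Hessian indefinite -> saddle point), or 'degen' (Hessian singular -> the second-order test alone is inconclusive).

Compute the Hessian H = grad^2 f:
  H = [[-2, 1], [1, 2]]
Verify stationarity: grad f(x*) = H x* + g = (0, 0).
Eigenvalues of H: -2.2361, 2.2361.
Eigenvalues have mixed signs, so H is indefinite -> x* is a saddle point.

saddle


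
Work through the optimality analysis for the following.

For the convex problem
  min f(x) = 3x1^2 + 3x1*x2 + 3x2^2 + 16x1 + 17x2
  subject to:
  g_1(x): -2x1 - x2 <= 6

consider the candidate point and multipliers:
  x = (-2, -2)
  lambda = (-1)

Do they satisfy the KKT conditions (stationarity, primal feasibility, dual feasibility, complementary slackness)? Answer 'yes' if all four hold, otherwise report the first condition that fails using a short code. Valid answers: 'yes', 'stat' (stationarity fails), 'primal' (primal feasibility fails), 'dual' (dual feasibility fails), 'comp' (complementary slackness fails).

Gradient of f: grad f(x) = Q x + c = (-2, -1)
Constraint values g_i(x) = a_i^T x - b_i:
  g_1((-2, -2)) = 0
Stationarity residual: grad f(x) + sum_i lambda_i a_i = (0, 0)
  -> stationarity OK
Primal feasibility (all g_i <= 0): OK
Dual feasibility (all lambda_i >= 0): FAILS
Complementary slackness (lambda_i * g_i(x) = 0 for all i): OK

Verdict: the first failing condition is dual_feasibility -> dual.

dual


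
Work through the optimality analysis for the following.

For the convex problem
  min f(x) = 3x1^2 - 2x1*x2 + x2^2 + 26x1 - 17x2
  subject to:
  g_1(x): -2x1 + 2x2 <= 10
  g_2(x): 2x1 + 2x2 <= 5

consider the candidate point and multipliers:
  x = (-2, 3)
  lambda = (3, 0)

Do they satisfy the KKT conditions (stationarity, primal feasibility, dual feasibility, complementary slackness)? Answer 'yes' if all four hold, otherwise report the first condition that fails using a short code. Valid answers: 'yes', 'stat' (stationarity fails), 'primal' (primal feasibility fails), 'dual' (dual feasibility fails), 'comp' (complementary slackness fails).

Gradient of f: grad f(x) = Q x + c = (8, -7)
Constraint values g_i(x) = a_i^T x - b_i:
  g_1((-2, 3)) = 0
  g_2((-2, 3)) = -3
Stationarity residual: grad f(x) + sum_i lambda_i a_i = (2, -1)
  -> stationarity FAILS
Primal feasibility (all g_i <= 0): OK
Dual feasibility (all lambda_i >= 0): OK
Complementary slackness (lambda_i * g_i(x) = 0 for all i): OK

Verdict: the first failing condition is stationarity -> stat.

stat


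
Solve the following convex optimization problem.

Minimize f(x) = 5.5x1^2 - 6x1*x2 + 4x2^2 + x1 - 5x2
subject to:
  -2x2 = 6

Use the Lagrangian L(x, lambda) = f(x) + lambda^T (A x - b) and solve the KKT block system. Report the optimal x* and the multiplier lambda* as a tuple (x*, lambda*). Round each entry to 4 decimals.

Form the Lagrangian:
  L(x, lambda) = (1/2) x^T Q x + c^T x + lambda^T (A x - b)
Stationarity (grad_x L = 0): Q x + c + A^T lambda = 0.
Primal feasibility: A x = b.

This gives the KKT block system:
  [ Q   A^T ] [ x     ]   [-c ]
  [ A    0  ] [ lambda ] = [ b ]

Solving the linear system:
  x*      = (-1.7273, -3)
  lambda* = (-9.3182)
  f(x*)   = 34.5909

x* = (-1.7273, -3), lambda* = (-9.3182)


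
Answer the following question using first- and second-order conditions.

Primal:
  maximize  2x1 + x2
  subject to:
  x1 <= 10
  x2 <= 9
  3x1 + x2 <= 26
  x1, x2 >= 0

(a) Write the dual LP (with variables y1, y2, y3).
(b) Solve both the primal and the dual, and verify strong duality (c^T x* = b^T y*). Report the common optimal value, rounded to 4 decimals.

The standard primal-dual pair for 'max c^T x s.t. A x <= b, x >= 0' is:
  Dual:  min b^T y  s.t.  A^T y >= c,  y >= 0.

So the dual LP is:
  minimize  10y1 + 9y2 + 26y3
  subject to:
    y1 + 3y3 >= 2
    y2 + y3 >= 1
    y1, y2, y3 >= 0

Solving the primal: x* = (5.6667, 9).
  primal value c^T x* = 20.3333.
Solving the dual: y* = (0, 0.3333, 0.6667).
  dual value b^T y* = 20.3333.
Strong duality: c^T x* = b^T y*. Confirmed.

20.3333


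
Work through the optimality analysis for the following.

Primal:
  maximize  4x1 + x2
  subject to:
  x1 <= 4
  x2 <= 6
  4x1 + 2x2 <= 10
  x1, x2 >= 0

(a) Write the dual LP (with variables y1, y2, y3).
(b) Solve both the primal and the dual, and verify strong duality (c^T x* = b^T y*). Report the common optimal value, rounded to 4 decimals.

The standard primal-dual pair for 'max c^T x s.t. A x <= b, x >= 0' is:
  Dual:  min b^T y  s.t.  A^T y >= c,  y >= 0.

So the dual LP is:
  minimize  4y1 + 6y2 + 10y3
  subject to:
    y1 + 4y3 >= 4
    y2 + 2y3 >= 1
    y1, y2, y3 >= 0

Solving the primal: x* = (2.5, 0).
  primal value c^T x* = 10.
Solving the dual: y* = (0, 0, 1).
  dual value b^T y* = 10.
Strong duality: c^T x* = b^T y*. Confirmed.

10


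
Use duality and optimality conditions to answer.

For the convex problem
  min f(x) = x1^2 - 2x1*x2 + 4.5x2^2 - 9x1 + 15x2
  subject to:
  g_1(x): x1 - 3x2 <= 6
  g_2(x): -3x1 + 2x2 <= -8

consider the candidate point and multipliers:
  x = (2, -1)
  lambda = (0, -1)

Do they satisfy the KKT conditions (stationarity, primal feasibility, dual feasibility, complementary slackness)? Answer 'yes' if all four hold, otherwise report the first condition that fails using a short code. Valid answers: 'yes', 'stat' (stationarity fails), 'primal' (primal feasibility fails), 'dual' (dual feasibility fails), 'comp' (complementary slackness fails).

Gradient of f: grad f(x) = Q x + c = (-3, 2)
Constraint values g_i(x) = a_i^T x - b_i:
  g_1((2, -1)) = -1
  g_2((2, -1)) = 0
Stationarity residual: grad f(x) + sum_i lambda_i a_i = (0, 0)
  -> stationarity OK
Primal feasibility (all g_i <= 0): OK
Dual feasibility (all lambda_i >= 0): FAILS
Complementary slackness (lambda_i * g_i(x) = 0 for all i): OK

Verdict: the first failing condition is dual_feasibility -> dual.

dual


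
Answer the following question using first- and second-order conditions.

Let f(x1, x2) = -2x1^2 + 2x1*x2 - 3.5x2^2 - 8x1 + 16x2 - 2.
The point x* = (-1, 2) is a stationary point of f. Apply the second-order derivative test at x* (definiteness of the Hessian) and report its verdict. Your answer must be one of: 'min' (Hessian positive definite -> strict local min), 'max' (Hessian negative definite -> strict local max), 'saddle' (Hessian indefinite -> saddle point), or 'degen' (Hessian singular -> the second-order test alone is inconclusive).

Compute the Hessian H = grad^2 f:
  H = [[-4, 2], [2, -7]]
Verify stationarity: grad f(x*) = H x* + g = (0, 0).
Eigenvalues of H: -8, -3.
Both eigenvalues < 0, so H is negative definite -> x* is a strict local max.

max


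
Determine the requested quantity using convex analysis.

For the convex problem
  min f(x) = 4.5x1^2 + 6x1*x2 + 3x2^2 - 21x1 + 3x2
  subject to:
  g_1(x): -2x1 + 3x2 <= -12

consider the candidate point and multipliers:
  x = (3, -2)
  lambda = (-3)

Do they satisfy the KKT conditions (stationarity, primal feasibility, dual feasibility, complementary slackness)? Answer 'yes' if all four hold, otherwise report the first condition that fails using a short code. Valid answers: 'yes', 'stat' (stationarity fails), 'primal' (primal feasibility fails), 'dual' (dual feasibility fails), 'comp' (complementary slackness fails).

Gradient of f: grad f(x) = Q x + c = (-6, 9)
Constraint values g_i(x) = a_i^T x - b_i:
  g_1((3, -2)) = 0
Stationarity residual: grad f(x) + sum_i lambda_i a_i = (0, 0)
  -> stationarity OK
Primal feasibility (all g_i <= 0): OK
Dual feasibility (all lambda_i >= 0): FAILS
Complementary slackness (lambda_i * g_i(x) = 0 for all i): OK

Verdict: the first failing condition is dual_feasibility -> dual.

dual


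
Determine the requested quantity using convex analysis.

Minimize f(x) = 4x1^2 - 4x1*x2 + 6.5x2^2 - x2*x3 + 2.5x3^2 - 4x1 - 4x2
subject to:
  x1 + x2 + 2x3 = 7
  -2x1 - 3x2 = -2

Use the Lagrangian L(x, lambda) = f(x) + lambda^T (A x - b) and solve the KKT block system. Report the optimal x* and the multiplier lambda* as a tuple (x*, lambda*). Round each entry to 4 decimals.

Form the Lagrangian:
  L(x, lambda) = (1/2) x^T Q x + c^T x + lambda^T (A x - b)
Stationarity (grad_x L = 0): Q x + c + A^T lambda = 0.
Primal feasibility: A x = b.

This gives the KKT block system:
  [ Q   A^T ] [ x     ]   [-c ]
  [ A    0  ] [ lambda ] = [ b ]

Solving the linear system:
  x*      = (0.5358, 0.3095, 3.0774)
  lambda* = (-7.5387, -4.2453)
  f(x*)   = 20.4496

x* = (0.5358, 0.3095, 3.0774), lambda* = (-7.5387, -4.2453)


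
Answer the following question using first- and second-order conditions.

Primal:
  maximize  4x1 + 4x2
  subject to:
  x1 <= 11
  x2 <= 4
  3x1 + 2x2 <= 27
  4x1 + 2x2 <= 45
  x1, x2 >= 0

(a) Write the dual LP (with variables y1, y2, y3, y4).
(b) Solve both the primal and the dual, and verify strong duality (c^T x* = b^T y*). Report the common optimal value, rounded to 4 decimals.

The standard primal-dual pair for 'max c^T x s.t. A x <= b, x >= 0' is:
  Dual:  min b^T y  s.t.  A^T y >= c,  y >= 0.

So the dual LP is:
  minimize  11y1 + 4y2 + 27y3 + 45y4
  subject to:
    y1 + 3y3 + 4y4 >= 4
    y2 + 2y3 + 2y4 >= 4
    y1, y2, y3, y4 >= 0

Solving the primal: x* = (6.3333, 4).
  primal value c^T x* = 41.3333.
Solving the dual: y* = (0, 1.3333, 1.3333, 0).
  dual value b^T y* = 41.3333.
Strong duality: c^T x* = b^T y*. Confirmed.

41.3333
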